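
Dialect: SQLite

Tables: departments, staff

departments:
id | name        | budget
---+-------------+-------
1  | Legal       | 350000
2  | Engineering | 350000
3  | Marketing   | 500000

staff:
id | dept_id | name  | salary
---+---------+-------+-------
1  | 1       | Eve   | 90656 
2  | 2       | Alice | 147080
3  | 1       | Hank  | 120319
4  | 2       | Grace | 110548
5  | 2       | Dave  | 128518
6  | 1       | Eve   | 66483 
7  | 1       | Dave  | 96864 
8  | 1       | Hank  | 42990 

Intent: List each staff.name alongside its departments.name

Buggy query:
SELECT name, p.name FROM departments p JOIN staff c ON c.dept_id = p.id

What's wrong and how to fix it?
Bug: 'name' exists in both joined tables, so the database can't tell which one is meant

Fix: Qualify the column with its table alias (c.name)

Corrected query:
SELECT c.name, p.name FROM departments p JOIN staff c ON c.dept_id = p.id

Result:
name  | name       
------+------------
Eve   | Legal      
Alice | Engineering
Hank  | Legal      
Grace | Engineering
Dave  | Engineering
Eve   | Legal      
Dave  | Legal      
Hank  | Legal      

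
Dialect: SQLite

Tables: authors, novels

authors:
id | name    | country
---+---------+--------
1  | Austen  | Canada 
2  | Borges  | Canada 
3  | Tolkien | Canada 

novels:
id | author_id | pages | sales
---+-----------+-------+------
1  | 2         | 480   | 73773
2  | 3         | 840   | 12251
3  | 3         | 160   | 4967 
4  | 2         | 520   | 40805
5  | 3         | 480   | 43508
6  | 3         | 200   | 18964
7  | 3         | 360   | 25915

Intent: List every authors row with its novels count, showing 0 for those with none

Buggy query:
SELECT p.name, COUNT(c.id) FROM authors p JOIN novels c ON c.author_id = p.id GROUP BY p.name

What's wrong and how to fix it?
Bug: An inner join excludes parents with zero children

Fix: Use LEFT JOIN so parents without children still appear (COUNT(c.id) gives 0)

Corrected query:
SELECT p.name, COUNT(c.id) FROM authors p LEFT JOIN novels c ON c.author_id = p.id GROUP BY p.name

Result:
name    | COUNT(c.id)
--------+------------
Austen  | 0          
Borges  | 2          
Tolkien | 5          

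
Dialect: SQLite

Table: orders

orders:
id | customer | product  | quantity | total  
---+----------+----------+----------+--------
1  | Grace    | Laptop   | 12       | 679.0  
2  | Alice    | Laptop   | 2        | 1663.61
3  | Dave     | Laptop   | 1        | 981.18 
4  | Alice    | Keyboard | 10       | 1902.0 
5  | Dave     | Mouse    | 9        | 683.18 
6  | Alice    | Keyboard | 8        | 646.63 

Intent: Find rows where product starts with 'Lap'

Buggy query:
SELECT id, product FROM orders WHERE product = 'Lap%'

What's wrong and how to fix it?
Bug: '=' compares the literal string including the % character; pattern matching needs LIKE

Fix: Replace '=' with LIKE so 'Lap%' is treated as a pattern

Corrected query:
SELECT id, product FROM orders WHERE product LIKE 'Lap%'

Result:
id | product
---+--------
1  | Laptop 
2  | Laptop 
3  | Laptop 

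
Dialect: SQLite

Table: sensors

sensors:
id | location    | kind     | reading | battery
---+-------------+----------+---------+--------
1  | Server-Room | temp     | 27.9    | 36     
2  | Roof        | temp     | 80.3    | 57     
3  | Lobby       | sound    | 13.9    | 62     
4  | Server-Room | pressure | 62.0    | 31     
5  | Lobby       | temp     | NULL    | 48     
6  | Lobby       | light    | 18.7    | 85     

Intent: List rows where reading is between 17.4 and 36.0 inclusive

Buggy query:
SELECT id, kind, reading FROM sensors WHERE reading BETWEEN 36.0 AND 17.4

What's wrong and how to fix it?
Bug: The bounds are reversed; BETWEEN a AND b requires a <= b to match anything

Fix: Write BETWEEN 17.4 AND 36.0

Corrected query:
SELECT id, kind, reading FROM sensors WHERE reading BETWEEN 17.4 AND 36.0

Result:
id | kind  | reading
---+-------+--------
1  | temp  | 27.9   
6  | light | 18.7   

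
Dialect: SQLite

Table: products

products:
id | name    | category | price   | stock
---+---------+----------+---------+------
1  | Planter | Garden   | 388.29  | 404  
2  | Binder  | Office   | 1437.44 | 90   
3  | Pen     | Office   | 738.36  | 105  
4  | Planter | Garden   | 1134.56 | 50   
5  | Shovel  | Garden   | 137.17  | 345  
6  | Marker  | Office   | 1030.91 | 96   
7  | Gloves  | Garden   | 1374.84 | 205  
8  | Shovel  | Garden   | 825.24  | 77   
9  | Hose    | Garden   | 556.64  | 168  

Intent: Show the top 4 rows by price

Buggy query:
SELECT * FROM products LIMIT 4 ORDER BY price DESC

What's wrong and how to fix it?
Bug: ORDER BY cannot follow LIMIT; LIMIT is the final clause

Fix: Sort with ORDER BY, then apply LIMIT

Corrected query:
SELECT * FROM products ORDER BY price DESC LIMIT 4

Result:
id | name    | category | price   | stock
---+---------+----------+---------+------
2  | Binder  | Office   | 1437.44 | 90   
7  | Gloves  | Garden   | 1374.84 | 205  
4  | Planter | Garden   | 1134.56 | 50   
6  | Marker  | Office   | 1030.91 | 96   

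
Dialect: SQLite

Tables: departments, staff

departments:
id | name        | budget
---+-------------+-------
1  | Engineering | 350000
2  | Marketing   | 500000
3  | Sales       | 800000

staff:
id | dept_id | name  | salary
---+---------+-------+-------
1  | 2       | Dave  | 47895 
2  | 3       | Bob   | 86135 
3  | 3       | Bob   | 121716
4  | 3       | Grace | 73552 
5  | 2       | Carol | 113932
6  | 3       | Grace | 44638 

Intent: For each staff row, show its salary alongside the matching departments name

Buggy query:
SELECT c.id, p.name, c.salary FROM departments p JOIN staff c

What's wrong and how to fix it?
Bug: JOIN with no ON clause produces a cartesian product; every staff row pairs with every departments row

Fix: Specify the join condition linking the foreign key to the parent id

Corrected query:
SELECT c.id, p.name, c.salary FROM departments p JOIN staff c ON c.dept_id = p.id

Result:
id | name      | salary
---+-----------+-------
1  | Marketing | 47895 
2  | Sales     | 86135 
3  | Sales     | 121716
4  | Sales     | 73552 
5  | Marketing | 113932
6  | Sales     | 44638 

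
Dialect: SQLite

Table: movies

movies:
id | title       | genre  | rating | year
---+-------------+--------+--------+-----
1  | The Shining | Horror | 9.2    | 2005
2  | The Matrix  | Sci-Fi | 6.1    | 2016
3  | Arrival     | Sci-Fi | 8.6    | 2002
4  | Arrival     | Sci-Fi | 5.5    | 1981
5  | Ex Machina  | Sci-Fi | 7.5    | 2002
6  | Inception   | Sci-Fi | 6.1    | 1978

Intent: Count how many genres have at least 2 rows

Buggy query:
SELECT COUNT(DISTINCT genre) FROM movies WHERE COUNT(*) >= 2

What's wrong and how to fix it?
Bug: COUNT(*) cannot appear in WHERE; the per-group count doesn't exist yet

Fix: Group first with HAVING COUNT(*) >= 2, then COUNT the resulting groups

Corrected query:
SELECT COUNT(*) FROM (SELECT genre FROM movies GROUP BY genre HAVING COUNT(*) >= 2)

Result:
COUNT(*)
--------
1       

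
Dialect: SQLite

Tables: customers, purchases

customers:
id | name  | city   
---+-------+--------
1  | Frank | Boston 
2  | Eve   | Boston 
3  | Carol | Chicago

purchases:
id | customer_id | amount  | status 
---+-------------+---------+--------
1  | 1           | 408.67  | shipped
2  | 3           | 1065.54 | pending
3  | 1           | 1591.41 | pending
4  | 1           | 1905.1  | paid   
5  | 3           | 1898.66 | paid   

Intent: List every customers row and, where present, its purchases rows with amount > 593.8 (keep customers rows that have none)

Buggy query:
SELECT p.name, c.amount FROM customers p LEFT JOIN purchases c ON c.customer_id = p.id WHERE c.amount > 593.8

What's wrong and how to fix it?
Bug: A WHERE condition on the right-hand table after LEFT JOIN drops unmatched parents

Fix: Put 'c.amount > 593.8' in the JOIN's ON clause instead of WHERE

Corrected query:
SELECT p.name, c.amount FROM customers p LEFT JOIN purchases c ON c.customer_id = p.id AND c.amount > 593.8

Result:
name  | amount 
------+--------
Frank | 1591.41
Frank | 1905.1 
Eve   | NULL   
Carol | 1065.54
Carol | 1898.66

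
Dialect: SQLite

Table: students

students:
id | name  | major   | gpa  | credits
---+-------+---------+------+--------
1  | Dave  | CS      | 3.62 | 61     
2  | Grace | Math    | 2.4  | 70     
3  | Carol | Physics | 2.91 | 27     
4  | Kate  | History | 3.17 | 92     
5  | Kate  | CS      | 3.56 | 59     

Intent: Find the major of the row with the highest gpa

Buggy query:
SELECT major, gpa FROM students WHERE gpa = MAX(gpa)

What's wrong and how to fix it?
Bug: MAX(gpa) is an aggregate and cannot be used directly in WHERE

Fix: Wrap MAX in a scalar subquery so WHERE compares against a single value

Corrected query:
SELECT major, gpa FROM students WHERE gpa = (SELECT MAX(gpa) FROM students)

Result:
major | gpa 
------+-----
CS    | 3.62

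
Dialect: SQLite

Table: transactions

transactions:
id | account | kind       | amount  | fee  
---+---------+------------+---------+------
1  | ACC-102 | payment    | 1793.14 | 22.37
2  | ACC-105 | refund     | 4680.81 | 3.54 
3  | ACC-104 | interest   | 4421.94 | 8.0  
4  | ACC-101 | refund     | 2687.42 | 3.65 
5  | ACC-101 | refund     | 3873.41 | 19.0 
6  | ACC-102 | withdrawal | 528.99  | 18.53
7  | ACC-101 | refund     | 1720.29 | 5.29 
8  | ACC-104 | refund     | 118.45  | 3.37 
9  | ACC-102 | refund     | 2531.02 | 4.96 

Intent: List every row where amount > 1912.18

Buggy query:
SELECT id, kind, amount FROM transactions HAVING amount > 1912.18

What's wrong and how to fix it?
Bug: HAVING filters the output of aggregation, but this query has no GROUP BY and no aggregate functions, so SQLite rejects it (HAVING clause on a non-aggregate query); the condition here is per row

Fix: Use WHERE for row-level filtering

Corrected query:
SELECT id, kind, amount FROM transactions WHERE amount > 1912.18

Result:
id | kind     | amount 
---+----------+--------
2  | refund   | 4680.81
3  | interest | 4421.94
4  | refund   | 2687.42
5  | refund   | 3873.41
9  | refund   | 2531.02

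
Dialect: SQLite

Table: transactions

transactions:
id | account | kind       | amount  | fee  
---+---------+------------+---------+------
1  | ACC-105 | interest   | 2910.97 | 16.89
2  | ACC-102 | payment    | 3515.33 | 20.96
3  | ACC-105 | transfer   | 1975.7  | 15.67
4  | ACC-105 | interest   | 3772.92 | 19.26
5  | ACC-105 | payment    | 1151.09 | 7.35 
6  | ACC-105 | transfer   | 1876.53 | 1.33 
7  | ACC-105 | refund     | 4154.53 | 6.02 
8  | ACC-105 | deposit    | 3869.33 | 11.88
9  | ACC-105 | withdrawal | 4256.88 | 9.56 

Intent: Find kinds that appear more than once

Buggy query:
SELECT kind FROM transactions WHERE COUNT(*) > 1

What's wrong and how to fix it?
Bug: WHERE can't reference COUNT(*); aggregates are computed after WHERE

Fix: GROUP BY kind, then filter groups with HAVING COUNT(*) > 1

Corrected query:
SELECT kind FROM transactions GROUP BY kind HAVING COUNT(*) > 1

Result:
kind    
--------
interest
payment 
transfer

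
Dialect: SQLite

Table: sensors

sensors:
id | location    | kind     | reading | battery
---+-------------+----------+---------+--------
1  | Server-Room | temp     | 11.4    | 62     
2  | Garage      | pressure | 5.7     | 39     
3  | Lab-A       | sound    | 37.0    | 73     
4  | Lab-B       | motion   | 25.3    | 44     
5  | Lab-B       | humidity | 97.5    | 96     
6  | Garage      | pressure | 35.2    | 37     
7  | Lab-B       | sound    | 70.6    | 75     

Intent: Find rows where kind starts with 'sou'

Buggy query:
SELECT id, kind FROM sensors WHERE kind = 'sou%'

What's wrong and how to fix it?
Bug: '=' compares the literal string including the % character; pattern matching needs LIKE

Fix: Use LIKE for wildcard pattern matching

Corrected query:
SELECT id, kind FROM sensors WHERE kind LIKE 'sou%'

Result:
id | kind 
---+------
3  | sound
7  | sound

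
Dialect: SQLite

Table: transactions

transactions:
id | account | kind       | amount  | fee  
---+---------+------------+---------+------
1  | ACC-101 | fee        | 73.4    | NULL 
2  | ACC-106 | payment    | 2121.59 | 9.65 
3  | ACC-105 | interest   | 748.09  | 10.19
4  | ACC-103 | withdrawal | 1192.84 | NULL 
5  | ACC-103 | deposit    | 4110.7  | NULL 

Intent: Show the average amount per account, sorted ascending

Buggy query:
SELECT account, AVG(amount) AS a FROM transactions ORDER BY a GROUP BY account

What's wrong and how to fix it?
Bug: ORDER BY appears before GROUP BY; SQL clause order requires GROUP BY first

Fix: Move ORDER BY to the end, after GROUP BY

Corrected query:
SELECT account, AVG(amount) AS a FROM transactions GROUP BY account ORDER BY a

Result:
account | a      
--------+--------
ACC-101 | 73.4   
ACC-105 | 748.09 
ACC-106 | 2121.59
ACC-103 | 2651.77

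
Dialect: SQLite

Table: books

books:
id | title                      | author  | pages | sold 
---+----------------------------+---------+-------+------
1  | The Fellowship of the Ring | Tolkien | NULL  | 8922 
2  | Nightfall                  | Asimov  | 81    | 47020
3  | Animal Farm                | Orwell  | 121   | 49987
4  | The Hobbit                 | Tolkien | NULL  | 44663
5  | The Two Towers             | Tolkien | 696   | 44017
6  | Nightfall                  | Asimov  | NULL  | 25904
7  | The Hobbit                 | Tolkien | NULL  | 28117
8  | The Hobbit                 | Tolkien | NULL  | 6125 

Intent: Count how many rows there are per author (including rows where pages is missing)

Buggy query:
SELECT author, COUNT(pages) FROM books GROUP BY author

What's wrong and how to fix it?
Bug: COUNT(pages) skips NULLs, so groups with missing pages are undercounted

Fix: Use COUNT(*) to count all rows regardless of NULL

Corrected query:
SELECT author, COUNT(*) FROM books GROUP BY author

Result:
author  | COUNT(*)
--------+---------
Asimov  | 2       
Orwell  | 1       
Tolkien | 5       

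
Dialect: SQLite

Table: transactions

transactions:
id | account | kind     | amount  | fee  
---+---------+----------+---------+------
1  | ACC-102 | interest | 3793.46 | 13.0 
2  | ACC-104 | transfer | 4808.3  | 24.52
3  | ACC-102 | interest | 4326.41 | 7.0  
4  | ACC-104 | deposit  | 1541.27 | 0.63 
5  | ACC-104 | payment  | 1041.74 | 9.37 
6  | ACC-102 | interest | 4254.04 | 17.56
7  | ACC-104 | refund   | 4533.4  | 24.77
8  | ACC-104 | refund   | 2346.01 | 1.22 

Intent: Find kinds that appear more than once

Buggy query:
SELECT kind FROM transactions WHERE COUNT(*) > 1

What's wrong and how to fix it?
Bug: COUNT(*) is an aggregate and cannot be used in WHERE

Fix: GROUP BY kind, then filter groups with HAVING COUNT(*) > 1

Corrected query:
SELECT kind FROM transactions GROUP BY kind HAVING COUNT(*) > 1

Result:
kind    
--------
interest
refund  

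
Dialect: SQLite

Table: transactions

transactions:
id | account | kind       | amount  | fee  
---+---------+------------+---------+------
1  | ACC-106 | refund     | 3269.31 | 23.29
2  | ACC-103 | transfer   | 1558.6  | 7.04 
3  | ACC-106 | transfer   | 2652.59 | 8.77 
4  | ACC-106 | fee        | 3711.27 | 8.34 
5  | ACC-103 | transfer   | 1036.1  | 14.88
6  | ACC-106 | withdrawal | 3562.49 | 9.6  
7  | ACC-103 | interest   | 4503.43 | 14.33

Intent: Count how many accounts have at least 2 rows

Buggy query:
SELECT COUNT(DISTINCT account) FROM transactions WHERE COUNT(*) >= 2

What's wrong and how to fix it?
Bug: WHERE filters individual rows, not groups, so a group-level COUNT is invalid there

Fix: Use a subquery that GROUPs and filters with HAVING, then count its rows

Corrected query:
SELECT COUNT(*) FROM (SELECT account FROM transactions GROUP BY account HAVING COUNT(*) >= 2)

Result:
COUNT(*)
--------
2       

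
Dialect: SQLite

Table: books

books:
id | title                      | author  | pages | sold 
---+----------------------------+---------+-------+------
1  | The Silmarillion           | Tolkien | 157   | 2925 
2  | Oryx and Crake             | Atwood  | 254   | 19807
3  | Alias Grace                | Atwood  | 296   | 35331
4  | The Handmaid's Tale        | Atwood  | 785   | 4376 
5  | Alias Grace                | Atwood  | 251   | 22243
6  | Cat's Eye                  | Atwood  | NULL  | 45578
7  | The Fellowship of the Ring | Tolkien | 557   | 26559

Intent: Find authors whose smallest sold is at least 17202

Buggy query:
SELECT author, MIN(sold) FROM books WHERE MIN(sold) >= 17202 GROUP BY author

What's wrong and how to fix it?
Bug: MIN() in WHERE is a misuse of aggregate

Fix: Use HAVING for the per-group MIN condition

Corrected query:
SELECT author, MIN(sold) FROM books GROUP BY author HAVING MIN(sold) >= 17202

Result:
(no rows)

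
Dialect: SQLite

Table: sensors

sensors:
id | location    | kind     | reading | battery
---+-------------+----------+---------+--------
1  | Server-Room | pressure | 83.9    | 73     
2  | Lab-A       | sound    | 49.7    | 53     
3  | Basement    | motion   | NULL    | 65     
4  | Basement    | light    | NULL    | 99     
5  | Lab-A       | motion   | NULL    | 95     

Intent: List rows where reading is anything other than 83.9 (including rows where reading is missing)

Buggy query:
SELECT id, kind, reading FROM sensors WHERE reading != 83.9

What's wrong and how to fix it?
Bug: Inequality against NULL is unknown, not true; rows with NULL are dropped

Fix: Add an explicit OR reading IS NULL to include the missing-value rows

Corrected query:
SELECT id, kind, reading FROM sensors WHERE reading != 83.9 OR reading IS NULL

Result:
id | kind   | reading
---+--------+--------
2  | sound  | 49.7   
3  | motion | NULL   
4  | light  | NULL   
5  | motion | NULL   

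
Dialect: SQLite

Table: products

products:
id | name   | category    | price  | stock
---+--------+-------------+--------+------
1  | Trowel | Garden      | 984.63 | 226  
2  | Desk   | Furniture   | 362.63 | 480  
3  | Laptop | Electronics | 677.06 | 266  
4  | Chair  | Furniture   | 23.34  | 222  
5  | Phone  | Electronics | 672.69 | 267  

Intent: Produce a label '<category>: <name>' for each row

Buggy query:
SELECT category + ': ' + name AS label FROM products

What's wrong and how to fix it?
Bug: '+' is numeric addition; on text columns SQLite converts them to 0 instead of concatenating

Fix: Replace + with || to concatenate text

Corrected query:
SELECT category || ': ' || name AS label FROM products

Result:
label              
-------------------
Garden: Trowel     
Furniture: Desk    
Electronics: Laptop
Furniture: Chair   
Electronics: Phone 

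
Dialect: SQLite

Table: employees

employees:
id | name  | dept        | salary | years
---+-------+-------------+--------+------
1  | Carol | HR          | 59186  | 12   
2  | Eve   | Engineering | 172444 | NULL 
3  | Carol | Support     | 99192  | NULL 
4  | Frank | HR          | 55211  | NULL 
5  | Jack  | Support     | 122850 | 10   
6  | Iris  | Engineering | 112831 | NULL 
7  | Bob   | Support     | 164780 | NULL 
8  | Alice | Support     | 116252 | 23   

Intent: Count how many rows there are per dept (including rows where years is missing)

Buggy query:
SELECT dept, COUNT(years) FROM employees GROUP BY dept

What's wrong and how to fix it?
Bug: COUNT(years) skips NULLs, so groups with missing years are undercounted

Fix: Use COUNT(*) to count all rows regardless of NULL

Corrected query:
SELECT dept, COUNT(*) FROM employees GROUP BY dept

Result:
dept        | COUNT(*)
------------+---------
Engineering | 2       
HR          | 2       
Support     | 4       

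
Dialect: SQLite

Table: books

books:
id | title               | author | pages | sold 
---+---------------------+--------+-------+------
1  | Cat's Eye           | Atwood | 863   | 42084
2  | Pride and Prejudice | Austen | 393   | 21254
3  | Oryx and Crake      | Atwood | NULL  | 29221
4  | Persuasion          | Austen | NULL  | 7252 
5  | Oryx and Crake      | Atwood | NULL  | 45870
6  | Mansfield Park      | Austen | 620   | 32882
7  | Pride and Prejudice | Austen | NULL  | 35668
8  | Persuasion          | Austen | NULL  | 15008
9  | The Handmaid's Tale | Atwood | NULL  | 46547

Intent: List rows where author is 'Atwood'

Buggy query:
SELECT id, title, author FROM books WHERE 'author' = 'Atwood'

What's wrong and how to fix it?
Bug: Single quotes denote string literals in SQL; the column name is being compared as a constant string

Fix: Reference the column as author without single quotes

Corrected query:
SELECT id, title, author FROM books WHERE author = 'Atwood'

Result:
id | title               | author
---+---------------------+-------
1  | Cat's Eye           | Atwood
3  | Oryx and Crake      | Atwood
5  | Oryx and Crake      | Atwood
9  | The Handmaid's Tale | Atwood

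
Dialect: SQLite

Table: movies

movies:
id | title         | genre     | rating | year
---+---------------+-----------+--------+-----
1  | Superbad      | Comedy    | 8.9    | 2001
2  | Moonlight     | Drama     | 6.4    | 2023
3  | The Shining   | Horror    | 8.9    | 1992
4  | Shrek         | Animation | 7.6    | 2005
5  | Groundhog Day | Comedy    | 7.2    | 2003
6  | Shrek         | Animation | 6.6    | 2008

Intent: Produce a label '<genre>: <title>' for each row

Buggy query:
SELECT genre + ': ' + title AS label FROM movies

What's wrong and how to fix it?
Bug: SQLite uses || for string concatenation; + coerces text to numbers (yielding 0)

Fix: Replace + with || to concatenate text

Corrected query:
SELECT genre || ': ' || title AS label FROM movies

Result:
label                
---------------------
Comedy: Superbad     
Drama: Moonlight     
Horror: The Shining  
Animation: Shrek     
Comedy: Groundhog Day
Animation: Shrek     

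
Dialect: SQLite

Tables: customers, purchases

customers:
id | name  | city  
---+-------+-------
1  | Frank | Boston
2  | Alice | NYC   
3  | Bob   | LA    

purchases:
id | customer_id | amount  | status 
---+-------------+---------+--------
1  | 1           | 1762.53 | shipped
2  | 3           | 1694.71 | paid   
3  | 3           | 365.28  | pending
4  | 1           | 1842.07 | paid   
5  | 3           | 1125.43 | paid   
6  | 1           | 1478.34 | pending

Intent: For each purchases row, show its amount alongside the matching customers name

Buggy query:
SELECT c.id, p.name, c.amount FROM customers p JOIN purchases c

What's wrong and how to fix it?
Bug: JOIN with no ON clause produces a cartesian product; every purchases row pairs with every customers row

Fix: Add ON c.customer_id = p.id to the JOIN

Corrected query:
SELECT c.id, p.name, c.amount FROM customers p JOIN purchases c ON c.customer_id = p.id

Result:
id | name  | amount 
---+-------+--------
1  | Frank | 1762.53
2  | Bob   | 1694.71
3  | Bob   | 365.28 
4  | Frank | 1842.07
5  | Bob   | 1125.43
6  | Frank | 1478.34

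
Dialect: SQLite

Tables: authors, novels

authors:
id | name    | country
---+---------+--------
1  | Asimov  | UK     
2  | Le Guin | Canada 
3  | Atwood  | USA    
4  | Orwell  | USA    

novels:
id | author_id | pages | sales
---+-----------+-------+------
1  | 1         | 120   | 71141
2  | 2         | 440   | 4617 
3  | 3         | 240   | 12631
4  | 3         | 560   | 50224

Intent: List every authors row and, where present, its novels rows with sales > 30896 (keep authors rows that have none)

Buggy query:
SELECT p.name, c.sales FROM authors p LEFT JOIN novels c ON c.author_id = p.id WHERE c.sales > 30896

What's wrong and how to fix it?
Bug: A WHERE condition on the right-hand table after LEFT JOIN drops unmatched parents

Fix: Put 'c.sales > 30896' in the JOIN's ON clause instead of WHERE

Corrected query:
SELECT p.name, c.sales FROM authors p LEFT JOIN novels c ON c.author_id = p.id AND c.sales > 30896

Result:
name    | sales
--------+------
Asimov  | 71141
Le Guin | NULL 
Atwood  | 50224
Orwell  | NULL 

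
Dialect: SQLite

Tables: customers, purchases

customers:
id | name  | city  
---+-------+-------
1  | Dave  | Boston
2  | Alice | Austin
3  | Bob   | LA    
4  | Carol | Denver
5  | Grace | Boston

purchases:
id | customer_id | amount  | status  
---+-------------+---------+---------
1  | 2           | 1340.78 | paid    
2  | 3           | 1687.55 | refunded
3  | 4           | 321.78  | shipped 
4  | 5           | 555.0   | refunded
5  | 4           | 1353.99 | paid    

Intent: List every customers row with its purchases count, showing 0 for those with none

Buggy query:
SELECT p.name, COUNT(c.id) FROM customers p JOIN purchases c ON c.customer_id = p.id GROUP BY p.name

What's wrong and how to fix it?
Bug: INNER JOIN drops customers rows that have no matching purchases rows

Fix: Use LEFT JOIN so parents without children still appear (COUNT(c.id) gives 0)

Corrected query:
SELECT p.name, COUNT(c.id) FROM customers p LEFT JOIN purchases c ON c.customer_id = p.id GROUP BY p.name

Result:
name  | COUNT(c.id)
------+------------
Alice | 1          
Bob   | 1          
Carol | 2          
Dave  | 0          
Grace | 1          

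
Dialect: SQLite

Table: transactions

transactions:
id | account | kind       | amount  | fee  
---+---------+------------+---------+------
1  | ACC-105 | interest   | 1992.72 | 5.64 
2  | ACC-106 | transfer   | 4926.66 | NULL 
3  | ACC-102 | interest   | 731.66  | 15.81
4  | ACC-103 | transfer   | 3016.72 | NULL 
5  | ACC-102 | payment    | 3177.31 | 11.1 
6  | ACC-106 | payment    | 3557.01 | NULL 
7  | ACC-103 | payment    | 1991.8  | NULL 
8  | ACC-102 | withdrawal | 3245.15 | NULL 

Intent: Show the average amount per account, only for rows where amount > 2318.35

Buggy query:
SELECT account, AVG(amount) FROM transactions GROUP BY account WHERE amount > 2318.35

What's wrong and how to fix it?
Bug: Row-level WHERE must come before GROUP BY in the clause order

Fix: Move the WHERE clause before GROUP BY

Corrected query:
SELECT account, AVG(amount) FROM transactions WHERE amount > 2318.35 GROUP BY account

Result:
account | AVG(amount)
--------+------------
ACC-102 | 3211.23    
ACC-103 | 3016.72    
ACC-106 | 4241.835   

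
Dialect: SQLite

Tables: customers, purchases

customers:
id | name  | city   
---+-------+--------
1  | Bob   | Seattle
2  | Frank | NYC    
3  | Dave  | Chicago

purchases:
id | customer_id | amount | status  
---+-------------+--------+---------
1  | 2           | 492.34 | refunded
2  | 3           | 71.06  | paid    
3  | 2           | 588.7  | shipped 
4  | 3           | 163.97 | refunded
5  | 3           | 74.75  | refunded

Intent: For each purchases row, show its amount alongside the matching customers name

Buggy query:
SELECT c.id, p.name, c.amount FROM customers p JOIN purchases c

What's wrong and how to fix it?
Bug: JOIN with no ON clause produces a cartesian product; every purchases row pairs with every customers row

Fix: Add ON c.customer_id = p.id to the JOIN

Corrected query:
SELECT c.id, p.name, c.amount FROM customers p JOIN purchases c ON c.customer_id = p.id

Result:
id | name  | amount
---+-------+-------
1  | Frank | 492.34
2  | Dave  | 71.06 
3  | Frank | 588.7 
4  | Dave  | 163.97
5  | Dave  | 74.75 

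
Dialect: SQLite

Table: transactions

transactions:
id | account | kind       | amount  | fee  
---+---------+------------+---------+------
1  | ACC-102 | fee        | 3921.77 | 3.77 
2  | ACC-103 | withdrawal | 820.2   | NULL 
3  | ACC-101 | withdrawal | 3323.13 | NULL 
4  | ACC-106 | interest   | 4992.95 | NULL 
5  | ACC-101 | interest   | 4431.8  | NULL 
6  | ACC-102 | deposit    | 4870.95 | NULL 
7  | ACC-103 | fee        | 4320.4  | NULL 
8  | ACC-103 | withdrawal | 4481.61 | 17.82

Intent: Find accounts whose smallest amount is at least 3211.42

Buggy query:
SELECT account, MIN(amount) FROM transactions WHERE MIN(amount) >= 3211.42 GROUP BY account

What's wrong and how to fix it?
Bug: Aggregates like MIN are computed per group after WHERE runs

Fix: Replace WHERE with HAVING after the GROUP BY

Corrected query:
SELECT account, MIN(amount) FROM transactions GROUP BY account HAVING MIN(amount) >= 3211.42

Result:
account | MIN(amount)
--------+------------
ACC-101 | 3323.13    
ACC-102 | 3921.77    
ACC-106 | 4992.95    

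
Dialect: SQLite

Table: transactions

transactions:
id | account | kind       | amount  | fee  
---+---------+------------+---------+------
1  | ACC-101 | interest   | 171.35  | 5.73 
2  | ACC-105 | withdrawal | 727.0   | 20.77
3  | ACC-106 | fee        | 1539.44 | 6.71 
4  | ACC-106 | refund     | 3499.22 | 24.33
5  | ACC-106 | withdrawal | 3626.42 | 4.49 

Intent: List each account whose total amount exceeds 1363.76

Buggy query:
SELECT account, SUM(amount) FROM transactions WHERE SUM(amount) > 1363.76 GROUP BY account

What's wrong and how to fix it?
Bug: Aggregate functions cannot appear in a WHERE clause

Fix: Move the aggregate condition to a HAVING clause

Corrected query:
SELECT account, SUM(amount) FROM transactions GROUP BY account HAVING SUM(amount) > 1363.76

Result:
account | SUM(amount)
--------+------------
ACC-106 | 8665.08    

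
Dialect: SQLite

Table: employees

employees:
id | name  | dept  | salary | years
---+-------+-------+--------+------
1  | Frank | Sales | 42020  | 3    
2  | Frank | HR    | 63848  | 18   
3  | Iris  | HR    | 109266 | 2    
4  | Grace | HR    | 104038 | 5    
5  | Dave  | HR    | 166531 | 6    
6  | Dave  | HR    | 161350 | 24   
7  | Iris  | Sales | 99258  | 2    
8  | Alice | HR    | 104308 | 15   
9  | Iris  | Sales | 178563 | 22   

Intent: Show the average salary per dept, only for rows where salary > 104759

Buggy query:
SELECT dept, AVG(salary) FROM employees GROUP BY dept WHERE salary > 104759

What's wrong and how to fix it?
Bug: Row-level WHERE must come before GROUP BY in the clause order

Fix: Move the WHERE clause before GROUP BY

Corrected query:
SELECT dept, AVG(salary) FROM employees WHERE salary > 104759 GROUP BY dept

Result:
dept  | AVG(salary)  
------+--------------
HR    | 145715.666667
Sales | 178563       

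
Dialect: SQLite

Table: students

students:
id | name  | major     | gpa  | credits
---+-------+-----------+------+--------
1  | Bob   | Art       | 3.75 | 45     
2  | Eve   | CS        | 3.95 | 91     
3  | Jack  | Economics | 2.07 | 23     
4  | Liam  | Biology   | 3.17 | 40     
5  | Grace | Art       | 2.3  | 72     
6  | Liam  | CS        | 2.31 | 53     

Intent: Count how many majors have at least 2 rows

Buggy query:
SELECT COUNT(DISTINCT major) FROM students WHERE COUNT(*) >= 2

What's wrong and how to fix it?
Bug: WHERE filters individual rows, not groups, so a group-level COUNT is invalid there

Fix: Group first with HAVING COUNT(*) >= 2, then COUNT the resulting groups

Corrected query:
SELECT COUNT(*) FROM (SELECT major FROM students GROUP BY major HAVING COUNT(*) >= 2)

Result:
COUNT(*)
--------
2       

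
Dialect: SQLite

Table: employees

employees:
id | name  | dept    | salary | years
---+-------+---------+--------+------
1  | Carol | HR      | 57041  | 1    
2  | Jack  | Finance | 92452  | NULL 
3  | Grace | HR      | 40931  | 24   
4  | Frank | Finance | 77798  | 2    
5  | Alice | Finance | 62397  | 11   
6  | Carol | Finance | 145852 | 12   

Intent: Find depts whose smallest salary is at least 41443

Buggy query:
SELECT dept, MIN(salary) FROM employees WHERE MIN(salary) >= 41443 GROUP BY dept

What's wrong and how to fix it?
Bug: MIN() in WHERE is a misuse of aggregate

Fix: Use HAVING for the per-group MIN condition

Corrected query:
SELECT dept, MIN(salary) FROM employees GROUP BY dept HAVING MIN(salary) >= 41443

Result:
dept    | MIN(salary)
--------+------------
Finance | 62397      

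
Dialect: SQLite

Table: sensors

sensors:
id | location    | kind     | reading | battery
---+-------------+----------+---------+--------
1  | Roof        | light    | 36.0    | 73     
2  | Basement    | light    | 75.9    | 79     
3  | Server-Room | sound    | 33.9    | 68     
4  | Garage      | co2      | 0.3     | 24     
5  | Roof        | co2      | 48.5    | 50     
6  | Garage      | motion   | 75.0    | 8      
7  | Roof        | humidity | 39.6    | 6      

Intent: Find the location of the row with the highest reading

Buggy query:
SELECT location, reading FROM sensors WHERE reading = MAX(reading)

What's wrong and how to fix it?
Bug: MAX(reading) is an aggregate and cannot be used directly in WHERE

Fix: Wrap MAX in a scalar subquery so WHERE compares against a single value

Corrected query:
SELECT location, reading FROM sensors WHERE reading = (SELECT MAX(reading) FROM sensors)

Result:
location | reading
---------+--------
Basement | 75.9   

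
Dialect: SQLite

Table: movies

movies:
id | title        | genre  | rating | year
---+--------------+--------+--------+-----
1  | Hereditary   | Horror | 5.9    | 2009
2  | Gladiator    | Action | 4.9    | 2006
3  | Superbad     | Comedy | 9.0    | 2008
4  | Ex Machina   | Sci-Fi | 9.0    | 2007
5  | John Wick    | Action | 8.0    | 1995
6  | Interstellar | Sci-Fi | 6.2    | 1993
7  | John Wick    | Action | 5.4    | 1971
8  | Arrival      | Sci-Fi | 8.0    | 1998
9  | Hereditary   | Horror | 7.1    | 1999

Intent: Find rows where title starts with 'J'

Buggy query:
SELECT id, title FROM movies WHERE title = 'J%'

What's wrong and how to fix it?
Bug: Wildcards only work with LIKE; '=' treats '%' as a literal character

Fix: Use LIKE for wildcard pattern matching

Corrected query:
SELECT id, title FROM movies WHERE title LIKE 'J%'

Result:
id | title    
---+----------
5  | John Wick
7  | John Wick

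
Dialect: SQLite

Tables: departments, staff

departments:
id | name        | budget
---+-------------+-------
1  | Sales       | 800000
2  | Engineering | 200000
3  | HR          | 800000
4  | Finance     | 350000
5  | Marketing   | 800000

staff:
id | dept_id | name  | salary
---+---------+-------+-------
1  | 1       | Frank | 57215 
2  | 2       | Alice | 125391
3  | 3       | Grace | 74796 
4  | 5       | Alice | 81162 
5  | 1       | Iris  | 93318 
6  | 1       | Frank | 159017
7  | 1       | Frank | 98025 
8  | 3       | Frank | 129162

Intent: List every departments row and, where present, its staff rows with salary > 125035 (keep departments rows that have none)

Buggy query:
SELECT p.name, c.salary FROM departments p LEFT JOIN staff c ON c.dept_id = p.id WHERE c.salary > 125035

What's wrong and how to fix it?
Bug: Filtering c.salary in WHERE discards the NULL rows produced by LEFT JOIN, turning it into an inner join

Fix: Put 'c.salary > 125035' in the JOIN's ON clause instead of WHERE

Corrected query:
SELECT p.name, c.salary FROM departments p LEFT JOIN staff c ON c.dept_id = p.id AND c.salary > 125035

Result:
name        | salary
------------+-------
Sales       | 159017
Engineering | 125391
HR          | 129162
Finance     | NULL  
Marketing   | NULL  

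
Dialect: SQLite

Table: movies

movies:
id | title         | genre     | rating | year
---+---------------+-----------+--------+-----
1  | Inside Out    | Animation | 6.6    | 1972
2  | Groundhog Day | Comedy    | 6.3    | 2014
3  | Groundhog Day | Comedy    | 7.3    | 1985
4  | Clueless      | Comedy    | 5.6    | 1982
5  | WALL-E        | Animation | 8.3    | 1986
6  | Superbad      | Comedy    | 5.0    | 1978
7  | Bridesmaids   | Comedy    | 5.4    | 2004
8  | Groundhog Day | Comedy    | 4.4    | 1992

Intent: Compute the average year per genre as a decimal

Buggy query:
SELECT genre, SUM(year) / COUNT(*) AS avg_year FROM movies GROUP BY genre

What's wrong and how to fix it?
Bug: Both operands are integers, so '/' performs integer division and truncates

Fix: Cast one side to REAL so the division keeps the fractional part

Corrected query:
SELECT genre, SUM(year) * 1.0 / COUNT(*) AS avg_year FROM movies GROUP BY genre

Result:
genre     | avg_year
----------+---------
Animation | 1979    
Comedy    | 1992.5  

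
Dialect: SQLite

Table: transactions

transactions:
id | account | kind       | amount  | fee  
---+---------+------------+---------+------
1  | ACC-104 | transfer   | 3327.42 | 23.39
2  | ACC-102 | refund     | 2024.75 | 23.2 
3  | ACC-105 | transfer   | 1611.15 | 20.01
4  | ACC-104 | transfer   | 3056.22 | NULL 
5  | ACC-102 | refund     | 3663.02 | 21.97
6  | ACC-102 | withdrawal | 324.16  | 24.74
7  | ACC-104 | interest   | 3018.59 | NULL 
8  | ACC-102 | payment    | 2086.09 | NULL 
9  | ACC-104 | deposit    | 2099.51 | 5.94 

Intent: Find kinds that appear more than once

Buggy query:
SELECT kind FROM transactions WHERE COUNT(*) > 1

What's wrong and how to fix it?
Bug: COUNT(*) is an aggregate and cannot be used in WHERE

Fix: Group first, then use HAVING for the count condition

Corrected query:
SELECT kind FROM transactions GROUP BY kind HAVING COUNT(*) > 1

Result:
kind    
--------
refund  
transfer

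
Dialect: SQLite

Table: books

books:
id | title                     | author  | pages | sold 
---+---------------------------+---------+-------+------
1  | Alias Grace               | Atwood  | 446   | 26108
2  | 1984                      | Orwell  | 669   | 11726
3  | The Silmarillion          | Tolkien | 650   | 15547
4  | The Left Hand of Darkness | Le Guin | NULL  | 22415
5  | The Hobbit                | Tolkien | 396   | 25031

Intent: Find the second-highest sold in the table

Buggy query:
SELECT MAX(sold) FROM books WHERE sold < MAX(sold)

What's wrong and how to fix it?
Bug: MAX(sold) on the right of the comparison is an aggregate-in-WHERE error

Fix: Compute the overall MAX in a subquery, then take MAX of rows below it

Corrected query:
SELECT MAX(sold) FROM books WHERE sold < (SELECT MAX(sold) FROM books)

Result:
MAX(sold)
---------
25031    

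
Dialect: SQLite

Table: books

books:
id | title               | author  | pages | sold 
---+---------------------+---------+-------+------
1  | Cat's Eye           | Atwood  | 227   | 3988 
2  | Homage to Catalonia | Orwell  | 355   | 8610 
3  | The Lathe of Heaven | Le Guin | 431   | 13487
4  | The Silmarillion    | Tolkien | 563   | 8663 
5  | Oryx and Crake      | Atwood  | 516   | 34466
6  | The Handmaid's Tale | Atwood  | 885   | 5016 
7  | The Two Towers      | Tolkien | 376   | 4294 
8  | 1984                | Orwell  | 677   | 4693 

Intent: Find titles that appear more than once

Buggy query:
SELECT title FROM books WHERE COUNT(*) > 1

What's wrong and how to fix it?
Bug: WHERE can't reference COUNT(*); aggregates are computed after WHERE

Fix: GROUP BY title, then filter groups with HAVING COUNT(*) > 1

Corrected query:
SELECT title FROM books GROUP BY title HAVING COUNT(*) > 1

Result:
(no rows)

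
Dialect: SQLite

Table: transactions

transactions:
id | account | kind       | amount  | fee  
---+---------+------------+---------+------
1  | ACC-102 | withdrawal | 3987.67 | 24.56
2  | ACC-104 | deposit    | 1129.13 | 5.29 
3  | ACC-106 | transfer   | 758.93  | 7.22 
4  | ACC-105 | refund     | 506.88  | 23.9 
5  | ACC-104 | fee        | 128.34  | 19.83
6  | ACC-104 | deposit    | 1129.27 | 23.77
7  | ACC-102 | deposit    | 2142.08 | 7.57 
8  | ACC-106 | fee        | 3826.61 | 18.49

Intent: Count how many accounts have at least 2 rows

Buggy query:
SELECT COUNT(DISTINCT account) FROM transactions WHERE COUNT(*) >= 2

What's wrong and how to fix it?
Bug: WHERE filters individual rows, not groups, so a group-level COUNT is invalid there

Fix: Group first with HAVING COUNT(*) >= 2, then COUNT the resulting groups

Corrected query:
SELECT COUNT(*) FROM (SELECT account FROM transactions GROUP BY account HAVING COUNT(*) >= 2)

Result:
COUNT(*)
--------
3       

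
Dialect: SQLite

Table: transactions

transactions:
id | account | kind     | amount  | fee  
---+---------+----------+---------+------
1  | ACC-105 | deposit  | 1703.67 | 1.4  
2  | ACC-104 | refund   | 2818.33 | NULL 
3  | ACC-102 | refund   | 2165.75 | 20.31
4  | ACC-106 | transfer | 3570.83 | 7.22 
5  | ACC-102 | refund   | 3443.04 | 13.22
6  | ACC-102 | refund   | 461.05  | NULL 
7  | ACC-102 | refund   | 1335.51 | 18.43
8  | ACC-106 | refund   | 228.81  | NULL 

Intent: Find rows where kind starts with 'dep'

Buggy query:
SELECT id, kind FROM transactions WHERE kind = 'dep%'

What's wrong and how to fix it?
Bug: '=' compares the literal string including the % character; pattern matching needs LIKE

Fix: Use LIKE for wildcard pattern matching

Corrected query:
SELECT id, kind FROM transactions WHERE kind LIKE 'dep%'

Result:
id | kind   
---+--------
1  | deposit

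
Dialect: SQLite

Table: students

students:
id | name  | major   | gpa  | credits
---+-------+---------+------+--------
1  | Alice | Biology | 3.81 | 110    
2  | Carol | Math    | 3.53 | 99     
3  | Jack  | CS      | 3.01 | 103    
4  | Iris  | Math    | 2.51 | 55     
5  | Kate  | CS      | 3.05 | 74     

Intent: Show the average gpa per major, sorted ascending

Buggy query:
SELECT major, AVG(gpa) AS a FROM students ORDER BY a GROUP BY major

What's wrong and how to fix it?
Bug: ORDER BY appears before GROUP BY; SQL clause order requires GROUP BY first

Fix: Move ORDER BY to the end, after GROUP BY

Corrected query:
SELECT major, AVG(gpa) AS a FROM students GROUP BY major ORDER BY a

Result:
major   | a   
--------+-----
Math    | 3.02
CS      | 3.03
Biology | 3.81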